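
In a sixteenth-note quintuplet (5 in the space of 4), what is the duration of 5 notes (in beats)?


Quintuplet: 5 notes occupy the space of 4 sixteenth notes
Space = 4 × 1/4 = 1 beat
Each quintuplet note = 1 / 5 = 1/5 beats
5 notes = 5 × 1/5 = 1
= 1 beat


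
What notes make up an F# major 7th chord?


Let's work it out.
Major 7th chord = root + major 3rd + perfect 5th + major 7th
Seventh chords stack in thirds, so the letter names are F-A-C-E
Root: F#
Major 3rd above F#: A#
Perfect 5th above F#: C#
Major 7th above F#: E#
Chord = F# A# C# E#


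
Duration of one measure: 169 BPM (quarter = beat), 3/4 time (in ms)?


Solution.
Quarter-note beat duration = 60000 / 169 ms
Beats per measure (3/4) = 3
One measure = 3 × 60000 / 169 = 180000 / 169 ms
= 1065.1 ms


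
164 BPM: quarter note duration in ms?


Working:
One quarter-note beat = 60000 / BPM = 60000 / 164 ms
Duration = 60000 / 164
= 365.9 ms


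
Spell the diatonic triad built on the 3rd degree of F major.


Solution.
F major scale: F G A Bb C D E
Diatonic triad on degree 3 stacks scale notes 3, 5, 7: A C E
A→C = 3 semitones; A→E = 7 semitones → minor triad
= A C E (minor)


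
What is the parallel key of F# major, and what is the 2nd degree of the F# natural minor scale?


Solution.
Parallel keys share the same tonic but differ in mode
F# major → parallel is F# minor
F# natural minor scale: F# G# A B C# D E
= F# minor; 2nd degree = G#


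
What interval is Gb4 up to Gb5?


Working:
Letter names: G → G spans 8 letter names → an octave
Semitones: Gb4 → Gb5 = 12 half-steps
An octave of 12 semitones is a perfect octave
= perfect octave


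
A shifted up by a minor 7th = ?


Solution.
minor 7th: 7 letter names, 10 semitones
Letter: A + 6 → G
Pitch: A + 10 semitones, spelled as a G → G
= G


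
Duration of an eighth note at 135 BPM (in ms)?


Step by step:
One quarter-note beat = 60000 / BPM = 60000 / 135 ms
Eighth note = 1/2 × quarter note
Duration = 1/2 × 60000 / 135 = 30000 / 135
= 222.2 ms


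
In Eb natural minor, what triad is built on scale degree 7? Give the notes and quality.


Reasoning:
Eb natural minor scale: Eb F Gb Ab Bb Cb Db
Diatonic triad on degree 7 stacks scale notes 7, 2, 4: Db F Ab
Db→F = 4 semitones; Db→Ab = 7 semitones → major triad
= Db F Ab (major)


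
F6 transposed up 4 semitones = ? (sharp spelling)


Working:
F6: chromatic position 5 in octave 6 → absolute = 6×12 + 5 = 77
Transpose up 4: 77 + 4 = 81
81 = 6×12 + 9 → A in octave 6
Result = A6


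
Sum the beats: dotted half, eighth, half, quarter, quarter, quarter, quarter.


Beat values:
  dotted half = 3 beats
  eighth = 0.5 beats
  half = 2 beats
  quarter = 1 beat
  quarter = 1 beat
  quarter = 1 beat
  quarter = 1 beat
Sum = 3 + 0.5 + 2 + 1 + 1 + 1 + 1
= 9.5 beats


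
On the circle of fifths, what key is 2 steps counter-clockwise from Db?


Reasoning:
Each counter-clockwise step moves down a perfect 5th (= up a perfect 4th)
From Db: Db → F#/Gb → B
= B


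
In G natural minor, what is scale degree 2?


Working:
Natural minor scale pattern: W-H-W-W-H-W-W (2-1-2-2-1-2-2 semitones)
Starting from G:
  G + 2 semitones → A
  A + 1 semitone → Bb
  Bb + 2 semitones → C
  C + 2 semitones → D
  D + 1 semitone → Eb
  Eb + 2 semitones → F
  F + 2 semitones → G
Scale: G A Bb C D Eb F
Degree 2 = A


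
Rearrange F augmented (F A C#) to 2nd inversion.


Root position: F A C#
2nd inversion: move root and 3rd up an octave
Bass note: C#
Notes (bottom to top) = C# F A


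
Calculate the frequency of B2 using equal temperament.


f = 440 × 2^(n/12) where n = semitones from A4
B2: -22 semitones from A4
f = 440 × 2^(-22/12)
f = 123.47 Hz


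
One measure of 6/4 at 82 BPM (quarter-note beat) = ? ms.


Quarter-note beat duration = 60000 / 82 ms
Beats per measure (6/4) = 6
One measure = 6 × 60000 / 82 = 360000 / 82 ms
= 4390.2 ms


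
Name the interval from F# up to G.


Working:
Letter names: F → G spans 2 letter names → a 2nd
Semitones: F# → G = 1 half-step
A 2nd of 1 semitone is a minor 2nd
= minor 2nd


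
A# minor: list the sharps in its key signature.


Solution.
Sharp minor keys follow the circle of fifths: A(0), E(1), B(2), F#(3), C#(4), G#(5), D#(6), A#(7)
A# minor has 7 sharps
Order of sharps: F# C# G# D# A# E# B# → first 7: F#, C#, G#, D#, A#, E#, B#
= F#, C#, G#, D#, A#, E#, B#


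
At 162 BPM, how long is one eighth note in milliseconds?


One quarter-note beat = 60000 / BPM = 60000 / 162 ms
Eighth note = 1/2 × quarter note
Duration = 1/2 × 60000 / 162 = 30000 / 162
= 185.2 ms


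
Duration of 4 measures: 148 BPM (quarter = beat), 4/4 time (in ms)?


Let's work it out.
Quarter-note beat duration = 60000 / 148 ms
Beats per measure (4/4) = 4
One measure = 4 × 60000 / 148 = 240000 / 148 ms
4 measures = 4 × 240000 / 148 = 960000 / 148
= 6486.5 ms


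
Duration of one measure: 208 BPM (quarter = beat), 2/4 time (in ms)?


Quarter-note beat duration = 60000 / 208 ms
Beats per measure (2/4) = 2
One measure = 2 × 60000 / 208 = 120000 / 208 ms
= 576.9 ms


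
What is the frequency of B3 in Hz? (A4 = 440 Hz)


Solution.
f = 440 × 2^(n/12) where n = semitones from A4
B3: -10 semitones from A4
f = 440 × 2^(-10/12)
f = 246.94 Hz


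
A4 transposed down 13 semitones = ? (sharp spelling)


Let's work it out.
A4: chromatic position 9 in octave 4 → absolute = 4×12 + 9 = 57
Transpose down 13: 57 - 13 = 44
44 = 3×12 + 8 → G# in octave 3
Result = G#3


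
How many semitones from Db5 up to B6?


Working:
Absolute semitone position = octave×12 + chromatic position
Db5: 5×12 + 1 = 61
B6: 6×12 + 11 = 83
Difference = 83 - 61 = 22
= 22 semitones


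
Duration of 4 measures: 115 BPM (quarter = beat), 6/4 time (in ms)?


Quarter-note beat duration = 60000 / 115 ms
Beats per measure (6/4) = 6
One measure = 6 × 60000 / 115 = 360000 / 115 ms
4 measures = 4 × 360000 / 115 = 1440000 / 115
= 12521.7 ms


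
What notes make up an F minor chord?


Solution.
Minor triad = root + minor 3rd (3 semitones) + perfect 5th (7 semitones)
A triad on F stacks thirds, so the chord tones use letter names F-A-C
Root: F
Minor 3rd above F: Ab
Perfect 5th above F: C
Chord = F Ab C


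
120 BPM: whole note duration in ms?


Let's work it out.
One quarter-note beat = 60000 / BPM = 60000 / 120 ms
Whole note = 4 × quarter note
Duration = 4 × 60000 / 120 = 240000 / 120
= 2000.0 ms


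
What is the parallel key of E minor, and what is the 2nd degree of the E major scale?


Let's work it out.
Parallel keys share the same tonic but differ in mode
E minor → parallel is E major
E major scale: E F# G# A B C# D#
= E major; 2nd degree = F#


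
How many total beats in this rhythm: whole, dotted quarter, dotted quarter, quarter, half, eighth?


Beat values:
  whole = 4 beats
  dotted quarter = 1.5 beats
  dotted quarter = 1.5 beats
  quarter = 1 beat
  half = 2 beats
  eighth = 0.5 beats
Sum = 4 + 1.5 + 1.5 + 1 + 2 + 0.5
= 10.5 beats


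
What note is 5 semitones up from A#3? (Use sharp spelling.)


A#3: chromatic position 10 in octave 3 → absolute = 3×12 + 10 = 46
Transpose up 5: 46 + 5 = 51
51 = 4×12 + 3 → D# in octave 4
Result = D#4


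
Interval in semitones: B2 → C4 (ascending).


Absolute semitone position = octave×12 + chromatic position
B2: 2×12 + 11 = 35
C4: 4×12 + 0 = 48
Difference = 48 - 35 = 13
= 13 semitones


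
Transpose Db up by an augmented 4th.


Reasoning:
augmented 4th: 4 letter names, 6 semitones
Letter: D + 3 → G
Pitch: Db + 6 semitones, spelled as a G → G
= G


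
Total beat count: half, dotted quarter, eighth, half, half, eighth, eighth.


Solution.
Beat values:
  half = 2 beats
  dotted quarter = 1.5 beats
  eighth = 0.5 beats
  half = 2 beats
  half = 2 beats
  eighth = 0.5 beats
  eighth = 0.5 beats
Sum = 2 + 1.5 + 0.5 + 2 + 2 + 0.5 + 0.5
= 9 beats


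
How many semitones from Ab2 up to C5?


Absolute semitone position = octave×12 + chromatic position
Ab2: 2×12 + 8 = 32
C5: 5×12 + 0 = 60
Difference = 60 - 32 = 28
= 28 semitones


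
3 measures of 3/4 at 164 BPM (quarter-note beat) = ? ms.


Working:
Quarter-note beat duration = 60000 / 164 ms
Beats per measure (3/4) = 3
One measure = 3 × 60000 / 164 = 180000 / 164 ms
3 measures = 3 × 180000 / 164 = 540000 / 164
= 3292.7 ms


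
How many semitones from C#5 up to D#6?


Let's work it out.
Absolute semitone position = octave×12 + chromatic position
C#5: 5×12 + 1 = 61
D#6: 6×12 + 3 = 75
Difference = 75 - 61 = 14
= 14 semitones


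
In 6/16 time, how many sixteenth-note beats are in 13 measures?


Let's work it out.
Time signature 6/16: the bottom number 16 means the sixteenth note gets one count
The top number 6 means 6 sixteenth-note beats per measure
Total = 6 × 13 measures
= 78 sixteenth-note beats


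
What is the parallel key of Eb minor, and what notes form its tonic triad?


Parallel keys share the same tonic but differ in mode
Eb minor → parallel is Eb major
Tonic triad of Eb major = Eb G Bb
= Eb major; triad = Eb G Bb


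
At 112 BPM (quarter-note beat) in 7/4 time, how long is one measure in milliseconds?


Quarter-note beat duration = 60000 / 112 ms
Beats per measure (7/4) = 7
One measure = 7 × 60000 / 112 = 420000 / 112 ms
= 3750.0 ms


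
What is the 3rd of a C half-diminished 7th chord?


Half-diminished 7th chord = root + minor 3rd + diminished 5th + minor 7th
Seventh chords stack in thirds, so the letter names are C-E-G-B
Root: C
Minor 3rd above C: Eb
Diminished 5th above C: Gb
Minor 7th above C: Bb
The 3rd = Eb


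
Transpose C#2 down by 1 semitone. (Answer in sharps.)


Step by step:
C#2: chromatic position 1 in octave 2 → absolute = 2×12 + 1 = 25
Transpose down 1: 25 - 1 = 24
24 = 2×12 + 0 → C in octave 2
Result = C2


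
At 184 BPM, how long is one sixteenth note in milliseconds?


Step by step:
One quarter-note beat = 60000 / BPM = 60000 / 184 ms
Sixteenth note = 1/4 × quarter note
Duration = 1/4 × 60000 / 184 = 15000 / 184
= 81.5 ms


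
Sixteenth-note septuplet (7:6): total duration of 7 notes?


Working:
Septuplet: 7 notes occupy the space of 6 sixteenth notes
Space = 6 × 1/4 = 3/2 beats
Each septuplet note = 3/2 / 7 = 3/14 beats
7 notes = 7 × 3/14 = 3/2
= 3/2 beats


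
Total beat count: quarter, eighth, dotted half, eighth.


Reasoning:
Beat values:
  quarter = 1 beat
  eighth = 0.5 beats
  dotted half = 3 beats
  eighth = 0.5 beats
Sum = 1 + 0.5 + 3 + 0.5
= 5 beats


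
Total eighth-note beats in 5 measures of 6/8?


Solution.
Time signature 6/8: the bottom number 8 means the eighth note gets one count
The top number 6 means 6 eighth-note beats per measure
Total = 6 × 5 measures
= 30 eighth-note beats


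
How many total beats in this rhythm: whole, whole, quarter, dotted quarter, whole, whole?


Working:
Beat values:
  whole = 4 beats
  whole = 4 beats
  quarter = 1 beat
  dotted quarter = 1.5 beats
  whole = 4 beats
  whole = 4 beats
Sum = 4 + 4 + 1 + 1.5 + 4 + 4
= 18.5 beats


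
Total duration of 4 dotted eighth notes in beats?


Step by step:
Base eighth note = 1/2 beats
Dot 1 adds half the previous value: +1/4
One dotted eighth = 1/2 + 1/4 = 3/4
4 of them = 4 × 3/4 = 3
= 3 beats


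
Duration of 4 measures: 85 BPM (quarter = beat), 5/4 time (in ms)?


Working:
Quarter-note beat duration = 60000 / 85 ms
Beats per measure (5/4) = 5
One measure = 5 × 60000 / 85 = 300000 / 85 ms
4 measures = 4 × 300000 / 85 = 1200000 / 85
= 14117.6 ms


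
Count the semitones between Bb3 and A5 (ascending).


Step by step:
Absolute semitone position = octave×12 + chromatic position
Bb3: 3×12 + 10 = 46
A5: 5×12 + 9 = 69
Difference = 69 - 46 = 23
= 23 semitones


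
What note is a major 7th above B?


Let's work it out.
A 7th spans 7 letter names, so from B we land on A
A major 7th = 11 semitones above B
Spell A at that pitch: A#
= A#


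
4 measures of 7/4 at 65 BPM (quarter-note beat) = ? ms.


Solution.
Quarter-note beat duration = 60000 / 65 ms
Beats per measure (7/4) = 7
One measure = 7 × 60000 / 65 = 420000 / 65 ms
4 measures = 4 × 420000 / 65 = 1680000 / 65
= 25846.2 ms


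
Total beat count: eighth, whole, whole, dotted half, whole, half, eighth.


Reasoning:
Beat values:
  eighth = 0.5 beats
  whole = 4 beats
  whole = 4 beats
  dotted half = 3 beats
  whole = 4 beats
  half = 2 beats
  eighth = 0.5 beats
Sum = 0.5 + 4 + 4 + 3 + 4 + 2 + 0.5
= 18 beats


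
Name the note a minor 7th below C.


Let's work it out.
A 7th spans 7 letter names, so from C we land on D
A minor 7th = 10 semitones below C
Spell D at that pitch: D
= D


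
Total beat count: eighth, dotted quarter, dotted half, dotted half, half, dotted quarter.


Beat values:
  eighth = 0.5 beats
  dotted quarter = 1.5 beats
  dotted half = 3 beats
  dotted half = 3 beats
  half = 2 beats
  dotted quarter = 1.5 beats
Sum = 0.5 + 1.5 + 3 + 3 + 2 + 1.5
= 11.5 beats


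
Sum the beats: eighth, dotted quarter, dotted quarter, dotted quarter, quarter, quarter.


Reasoning:
Beat values:
  eighth = 0.5 beats
  dotted quarter = 1.5 beats
  dotted quarter = 1.5 beats
  dotted quarter = 1.5 beats
  quarter = 1 beat
  quarter = 1 beat
Sum = 0.5 + 1.5 + 1.5 + 1.5 + 1 + 1
= 7 beats


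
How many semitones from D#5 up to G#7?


Let's work it out.
Absolute semitone position = octave×12 + chromatic position
D#5: 5×12 + 3 = 63
G#7: 7×12 + 8 = 92
Difference = 92 - 63 = 29
= 29 semitones


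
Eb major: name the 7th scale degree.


Major scale pattern: W-W-H-W-W-W-H (2-2-1-2-2-2-1 semitones)
Starting from Eb:
  Eb + 2 semitones → F
  F + 2 semitones → G
  G + 1 semitone → Ab
  Ab + 2 semitones → Bb
  Bb + 2 semitones → C
  C + 2 semitones → D
  D + 1 semitone → Eb
Scale: Eb F G Ab Bb C D
Degree 7 = D


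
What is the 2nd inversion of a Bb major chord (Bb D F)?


Root position: Bb D F
2nd inversion: move root and 3rd up an octave
Bass note: F
Notes (bottom to top) = F Bb D


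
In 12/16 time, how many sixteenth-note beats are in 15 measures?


Working:
Time signature 12/16: the bottom number 16 means the sixteenth note gets one count
The top number 12 means 12 sixteenth-note beats per measure
Total = 12 × 15 measures
= 180 sixteenth-note beats


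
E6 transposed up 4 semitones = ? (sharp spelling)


Working:
E6: chromatic position 4 in octave 6 → absolute = 6×12 + 4 = 76
Transpose up 4: 76 + 4 = 80
80 = 6×12 + 8 → G# in octave 6
Result = G#6


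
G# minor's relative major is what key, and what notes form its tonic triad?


The relative major shares the key signature and is a minor 3rd above the minor tonic
A minor 3rd above G# is B
→ relative major of G# minor is B major
Tonic triad of B major = root + major 3rd + perfect 5th = B D# F#
= B major; triad = B D# F#


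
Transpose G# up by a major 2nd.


Step by step:
major 2nd: 2 letter names, 2 semitones
Letter: G + 1 → A
Pitch: G# + 2 semitones, spelled as an A → A#
= A#


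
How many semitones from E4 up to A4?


Absolute semitone position = octave×12 + chromatic position
E4: 4×12 + 4 = 52
A4: 4×12 + 9 = 57
Difference = 57 - 52 = 5
= 5 semitones


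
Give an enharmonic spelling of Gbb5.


Enharmonic notes sound the same pitch but are spelled with different letter names
Gbb and F name the same pitch class
= F5


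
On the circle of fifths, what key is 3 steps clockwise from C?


Let's work it out.
Each clockwise step on the circle of fifths moves up a perfect 5th
From C: C → G → D → A
= A


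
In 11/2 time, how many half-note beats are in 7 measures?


Reasoning:
Time signature 11/2: the bottom number 2 means the half note gets one count
The top number 11 means 11 half-note beats per measure
Total = 11 × 7 measures
= 77 half-note beats


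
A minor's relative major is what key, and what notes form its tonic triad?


Reasoning:
The relative major shares the key signature and is a minor 3rd above the minor tonic
A minor 3rd above A is C
→ relative major of A minor is C major
Tonic triad of C major = root + major 3rd + perfect 5th = C E G
= C major; triad = C E G


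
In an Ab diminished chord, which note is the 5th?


Step by step:
Diminished triad = root + minor 3rd (3 semitones) + diminished 5th (6 semitones)
A triad on Ab stacks thirds, so the chord tones use letter names A-C-E
Root: Ab
Minor 3rd above Ab: Cb
Diminished 5th above Ab: Ebb
The 5th = Ebb


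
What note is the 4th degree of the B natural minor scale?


Let's work it out.
Natural minor scale pattern: W-H-W-W-H-W-W (2-1-2-2-1-2-2 semitones)
Starting from B:
  B + 2 semitones → C#
  C# + 1 semitone → D
  D + 2 semitones → E
  E + 2 semitones → F#
  F# + 1 semitone → G
  G + 2 semitones → A
  A + 2 semitones → B
Scale: B C# D E F# G A
Degree 4 = E


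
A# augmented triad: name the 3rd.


Augmented triad = root + major 3rd (4 semitones) + augmented 5th (8 semitones)
A triad on A# stacks thirds, so the chord tones use letter names A-C-E
Root: A#
Major 3rd above A#: C##
Augmented 5th above A#: E##
The 3rd = C##


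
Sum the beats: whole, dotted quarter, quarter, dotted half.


Beat values:
  whole = 4 beats
  dotted quarter = 1.5 beats
  quarter = 1 beat
  dotted half = 3 beats
Sum = 4 + 1.5 + 1 + 3
= 9.5 beats


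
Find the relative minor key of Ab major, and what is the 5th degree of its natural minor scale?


Let's work it out.
The relative minor shares the major's key signature and starts on its 6th degree
6th degree = a major 6th above the tonic; a major 6th above Ab is F
→ relative minor of Ab major is F minor
F natural minor scale: F G Ab Bb C Db Eb
= F minor; 5th degree = C


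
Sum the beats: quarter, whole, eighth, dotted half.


Let's work it out.
Beat values:
  quarter = 1 beat
  whole = 4 beats
  eighth = 0.5 beats
  dotted half = 3 beats
Sum = 1 + 4 + 0.5 + 3
= 8.5 beats


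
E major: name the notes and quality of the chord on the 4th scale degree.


Reasoning:
E major scale: E F# G# A B C# D#
Diatonic triad on degree 4 stacks scale notes 4, 6, 1: A C# E
A→C# = 4 semitones; A→E = 7 semitones → major triad
= A C# E (major)


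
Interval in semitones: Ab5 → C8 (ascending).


Step by step:
Absolute semitone position = octave×12 + chromatic position
Ab5: 5×12 + 8 = 68
C8: 8×12 + 0 = 96
Difference = 96 - 68 = 28
= 28 semitones


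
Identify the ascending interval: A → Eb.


Let's work it out.
Letter names: A → E spans 5 letter names → a 5th
Semitones: A → Eb = 6 half-steps
A 5th of 6 semitones is a diminished 5th
= diminished 5th


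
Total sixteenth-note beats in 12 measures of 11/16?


Time signature 11/16: the bottom number 16 means the sixteenth note gets one count
The top number 11 means 11 sixteenth-note beats per measure
Total = 11 × 12 measures
= 132 sixteenth-note beats


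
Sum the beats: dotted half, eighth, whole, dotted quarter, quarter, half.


Working:
Beat values:
  dotted half = 3 beats
  eighth = 0.5 beats
  whole = 4 beats
  dotted quarter = 1.5 beats
  quarter = 1 beat
  half = 2 beats
Sum = 3 + 0.5 + 4 + 1.5 + 1 + 2
= 12 beats


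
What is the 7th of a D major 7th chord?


Major 7th chord = root + major 3rd + perfect 5th + major 7th
Seventh chords stack in thirds, so the letter names are D-F-A-C
Root: D
Major 3rd above D: F#
Perfect 5th above D: A
Major 7th above D: C#
The 7th = C#


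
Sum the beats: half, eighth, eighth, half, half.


Beat values:
  half = 2 beats
  eighth = 0.5 beats
  eighth = 0.5 beats
  half = 2 beats
  half = 2 beats
Sum = 2 + 0.5 + 0.5 + 2 + 2
= 7 beats


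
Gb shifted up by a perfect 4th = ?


perfect 4th: 4 letter names, 5 semitones
Letter: G + 3 → C
Pitch: Gb + 5 semitones, spelled as a C → Cb
= Cb


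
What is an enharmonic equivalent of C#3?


Reasoning:
Enharmonic notes sound the same pitch but are spelled with different letter names
C# and Db name the same pitch class
= Db3


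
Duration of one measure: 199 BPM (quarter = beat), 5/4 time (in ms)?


Step by step:
Quarter-note beat duration = 60000 / 199 ms
Beats per measure (5/4) = 5
One measure = 5 × 60000 / 199 = 300000 / 199 ms
= 1507.5 ms


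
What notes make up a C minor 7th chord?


Minor 7th chord = root + minor 3rd + perfect 5th + minor 7th
Seventh chords stack in thirds, so the letter names are C-E-G-B
Root: C
Minor 3rd above C: Eb
Perfect 5th above C: G
Minor 7th above C: Bb
Chord = C Eb G Bb


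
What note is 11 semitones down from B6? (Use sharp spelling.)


Working:
B6: chromatic position 11 in octave 6 → absolute = 6×12 + 11 = 83
Transpose down 11: 83 - 11 = 72
72 = 6×12 + 0 → C in octave 6
Result = C6


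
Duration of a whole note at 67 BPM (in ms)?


Let's work it out.
One quarter-note beat = 60000 / BPM = 60000 / 67 ms
Whole note = 4 × quarter note
Duration = 4 × 60000 / 67 = 240000 / 67
= 3582.1 ms


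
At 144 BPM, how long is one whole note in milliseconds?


Let's work it out.
One quarter-note beat = 60000 / BPM = 60000 / 144 ms
Whole note = 4 × quarter note
Duration = 4 × 60000 / 144 = 240000 / 144
= 1666.7 ms


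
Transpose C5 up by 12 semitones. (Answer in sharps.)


Let's work it out.
C5: chromatic position 0 in octave 5 → absolute = 5×12 + 0 = 60
Transpose up 12: 60 + 12 = 72
72 = 6×12 + 0 → C in octave 6
Result = C6


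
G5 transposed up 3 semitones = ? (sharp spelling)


Working:
G5: chromatic position 7 in octave 5 → absolute = 5×12 + 7 = 67
Transpose up 3: 67 + 3 = 70
70 = 5×12 + 10 → A# in octave 5
Result = A#5


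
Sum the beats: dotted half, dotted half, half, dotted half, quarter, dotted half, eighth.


Step by step:
Beat values:
  dotted half = 3 beats
  dotted half = 3 beats
  half = 2 beats
  dotted half = 3 beats
  quarter = 1 beat
  dotted half = 3 beats
  eighth = 0.5 beats
Sum = 3 + 3 + 2 + 3 + 1 + 3 + 0.5
= 15.5 beats


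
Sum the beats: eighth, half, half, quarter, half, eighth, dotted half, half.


Step by step:
Beat values:
  eighth = 0.5 beats
  half = 2 beats
  half = 2 beats
  quarter = 1 beat
  half = 2 beats
  eighth = 0.5 beats
  dotted half = 3 beats
  half = 2 beats
Sum = 0.5 + 2 + 2 + 1 + 2 + 0.5 + 3 + 2
= 13 beats


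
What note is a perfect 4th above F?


A 4th spans 4 letter names, so from F we land on B
A perfect 4th = 5 semitones above F
Spell B at that pitch: Bb
= Bb


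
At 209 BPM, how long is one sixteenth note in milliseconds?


One quarter-note beat = 60000 / BPM = 60000 / 209 ms
Sixteenth note = 1/4 × quarter note
Duration = 1/4 × 60000 / 209 = 15000 / 209
= 71.8 ms


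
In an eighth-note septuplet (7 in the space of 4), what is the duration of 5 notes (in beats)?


Reasoning:
Septuplet: 7 notes occupy the space of 4 eighth notes
Space = 4 × 1/2 = 2 beats
Each septuplet note = 2 / 7 = 2/7 beats
5 notes = 5 × 2/7 = 10/7
= 10/7 beats


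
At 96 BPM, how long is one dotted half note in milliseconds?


Working:
One quarter-note beat = 60000 / BPM = 60000 / 96 ms
Dotted half note = 3 × quarter note
Duration = 3 × 60000 / 96 = 180000 / 96
= 1875.0 ms


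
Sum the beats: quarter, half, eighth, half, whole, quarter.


Let's work it out.
Beat values:
  quarter = 1 beat
  half = 2 beats
  eighth = 0.5 beats
  half = 2 beats
  whole = 4 beats
  quarter = 1 beat
Sum = 1 + 2 + 0.5 + 2 + 4 + 1
= 10.5 beats


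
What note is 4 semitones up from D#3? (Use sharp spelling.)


Solution.
D#3: chromatic position 3 in octave 3 → absolute = 3×12 + 3 = 39
Transpose up 4: 39 + 4 = 43
43 = 3×12 + 7 → G in octave 3
Result = G3


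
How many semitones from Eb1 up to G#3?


Working:
Absolute semitone position = octave×12 + chromatic position
Eb1: 1×12 + 3 = 15
G#3: 3×12 + 8 = 44
Difference = 44 - 15 = 29
= 29 semitones


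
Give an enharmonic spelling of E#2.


Reasoning:
Enharmonic notes sound the same pitch but are spelled with different letter names
E# and F name the same pitch class
= F2


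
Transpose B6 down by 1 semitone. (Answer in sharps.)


B6: chromatic position 11 in octave 6 → absolute = 6×12 + 11 = 83
Transpose down 1: 83 - 1 = 82
82 = 6×12 + 10 → A# in octave 6
Result = A#6


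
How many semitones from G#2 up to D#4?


Step by step:
Absolute semitone position = octave×12 + chromatic position
G#2: 2×12 + 8 = 32
D#4: 4×12 + 3 = 51
Difference = 51 - 32 = 19
= 19 semitones


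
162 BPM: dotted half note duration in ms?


Solution.
One quarter-note beat = 60000 / BPM = 60000 / 162 ms
Dotted half note = 3 × quarter note
Duration = 3 × 60000 / 162 = 180000 / 162
= 1111.1 ms


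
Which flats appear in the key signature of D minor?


Step by step:
Flat minor keys: A(0), D(1), G(2), C(3), F(4), Bb(5), Eb(6), Ab(7)
D minor has 1 flat
Order of flats: Bb Eb Ab Db Gb Cb Fb → first 1: Bb
= Bb


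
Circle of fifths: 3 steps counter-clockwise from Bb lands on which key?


Reasoning:
Each counter-clockwise step moves down a perfect 5th (= up a perfect 4th)
From Bb: Bb → Eb → Ab → Db
= Db


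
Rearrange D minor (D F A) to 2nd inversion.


Step by step:
Root position: D F A
2nd inversion: move root and 3rd up an octave
Bass note: A
Notes (bottom to top) = A D F


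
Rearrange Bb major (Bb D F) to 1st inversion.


Working:
Root position: Bb D F
1st inversion: move root up an octave
Bass note: D
Notes (bottom to top) = D F Bb


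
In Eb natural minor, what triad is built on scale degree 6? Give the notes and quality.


Working:
Eb natural minor scale: Eb F Gb Ab Bb Cb Db
Diatonic triad on degree 6 stacks scale notes 6, 1, 3: Cb Eb Gb
Cb→Eb = 4 semitones; Cb→Gb = 7 semitones → major triad
= Cb Eb Gb (major)


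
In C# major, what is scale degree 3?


Working:
Major scale pattern: W-W-H-W-W-W-H (2-2-1-2-2-2-1 semitones)
Starting from C#:
  C# + 2 semitones → D#
  D# + 2 semitones → E#
  E# + 1 semitone → F#
  F# + 2 semitones → G#
  G# + 2 semitones → A#
  A# + 2 semitones → B#
  B# + 1 semitone → C#
Scale: C# D# E# F# G# A# B#
Degree 3 = E#


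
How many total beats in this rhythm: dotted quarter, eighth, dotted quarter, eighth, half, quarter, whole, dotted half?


Beat values:
  dotted quarter = 1.5 beats
  eighth = 0.5 beats
  dotted quarter = 1.5 beats
  eighth = 0.5 beats
  half = 2 beats
  quarter = 1 beat
  whole = 4 beats
  dotted half = 3 beats
Sum = 1.5 + 0.5 + 1.5 + 0.5 + 2 + 1 + 4 + 3
= 14 beats


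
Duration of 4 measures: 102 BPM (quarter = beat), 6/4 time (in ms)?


Solution.
Quarter-note beat duration = 60000 / 102 ms
Beats per measure (6/4) = 6
One measure = 6 × 60000 / 102 = 360000 / 102 ms
4 measures = 4 × 360000 / 102 = 1440000 / 102
= 14117.6 ms


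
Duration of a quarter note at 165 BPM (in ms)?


One quarter-note beat = 60000 / BPM = 60000 / 165 ms
Duration = 60000 / 165
= 363.6 ms


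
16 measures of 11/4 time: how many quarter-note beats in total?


Working:
Time signature 11/4: the bottom number 4 means the quarter note gets one count
The top number 11 means 11 quarter-note beats per measure
Total = 11 × 16 measures
= 176 quarter-note beats


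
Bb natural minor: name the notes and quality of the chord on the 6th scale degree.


Let's work it out.
Bb natural minor scale: Bb C Db Eb F Gb Ab
Diatonic triad on degree 6 stacks scale notes 6, 1, 3: Gb Bb Db
Gb→Bb = 4 semitones; Gb→Db = 7 semitones → major triad
= Gb Bb Db (major)


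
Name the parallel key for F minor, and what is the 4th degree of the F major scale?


Parallel keys share the same tonic but differ in mode
F minor → parallel is F major
F major scale: F G A Bb C D E
= F major; 4th degree = Bb


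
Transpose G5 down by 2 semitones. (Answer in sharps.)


Step by step:
G5: chromatic position 7 in octave 5 → absolute = 5×12 + 7 = 67
Transpose down 2: 67 - 2 = 65
65 = 5×12 + 5 → F in octave 5
Result = F5


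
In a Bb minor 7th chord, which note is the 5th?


Step by step:
Minor 7th chord = root + minor 3rd + perfect 5th + minor 7th
Seventh chords stack in thirds, so the letter names are B-D-F-A
Root: Bb
Minor 3rd above Bb: Db
Perfect 5th above Bb: F
Minor 7th above Bb: Ab
The 5th = F


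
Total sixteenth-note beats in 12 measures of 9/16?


Let's work it out.
Time signature 9/16: the bottom number 16 means the sixteenth note gets one count
The top number 9 means 9 sixteenth-note beats per measure
Total = 9 × 12 measures
= 108 sixteenth-note beats


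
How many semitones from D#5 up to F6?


Absolute semitone position = octave×12 + chromatic position
D#5: 5×12 + 3 = 63
F6: 6×12 + 5 = 77
Difference = 77 - 63 = 14
= 14 semitones


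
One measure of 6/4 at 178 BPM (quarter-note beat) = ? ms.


Working:
Quarter-note beat duration = 60000 / 178 ms
Beats per measure (6/4) = 6
One measure = 6 × 60000 / 178 = 360000 / 178 ms
= 2022.5 ms


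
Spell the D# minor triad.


Let's work it out.
Minor triad = root + minor 3rd (3 semitones) + perfect 5th (7 semitones)
A triad on D# stacks thirds, so the chord tones use letter names D-F-A
Root: D#
Minor 3rd above D#: F#
Perfect 5th above D#: A#
Chord = D# F# A#


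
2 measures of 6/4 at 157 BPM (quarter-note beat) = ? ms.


Let's work it out.
Quarter-note beat duration = 60000 / 157 ms
Beats per measure (6/4) = 6
One measure = 6 × 60000 / 157 = 360000 / 157 ms
2 measures = 2 × 360000 / 157 = 720000 / 157
= 4586.0 ms


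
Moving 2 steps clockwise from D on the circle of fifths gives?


Step by step:
Each clockwise step on the circle of fifths moves up a perfect 5th
From D: D → A → E
= E


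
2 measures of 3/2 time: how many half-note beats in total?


Solution.
Time signature 3/2: the bottom number 2 means the half note gets one count
The top number 3 means 3 half-note beats per measure
Total = 3 × 2 measures
= 6 half-note beats


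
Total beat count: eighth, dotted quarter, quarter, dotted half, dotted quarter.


Reasoning:
Beat values:
  eighth = 0.5 beats
  dotted quarter = 1.5 beats
  quarter = 1 beat
  dotted half = 3 beats
  dotted quarter = 1.5 beats
Sum = 0.5 + 1.5 + 1 + 3 + 1.5
= 7.5 beats


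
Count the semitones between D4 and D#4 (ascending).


Let's work it out.
Absolute semitone position = octave×12 + chromatic position
D4: 4×12 + 2 = 50
D#4: 4×12 + 3 = 51
Difference = 51 - 50 = 1
= 1 semitone


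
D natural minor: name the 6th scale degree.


Step by step:
Natural minor scale pattern: W-H-W-W-H-W-W (2-1-2-2-1-2-2 semitones)
Starting from D:
  D + 2 semitones → E
  E + 1 semitone → F
  F + 2 semitones → G
  G + 2 semitones → A
  A + 1 semitone → Bb
  Bb + 2 semitones → C
  C + 2 semitones → D
Scale: D E F G A Bb C
Degree 6 = Bb


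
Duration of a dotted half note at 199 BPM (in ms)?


Working:
One quarter-note beat = 60000 / BPM = 60000 / 199 ms
Dotted half note = 3 × quarter note
Duration = 3 × 60000 / 199 = 180000 / 199
= 904.5 ms


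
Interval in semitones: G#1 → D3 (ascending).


Let's work it out.
Absolute semitone position = octave×12 + chromatic position
G#1: 1×12 + 8 = 20
D3: 3×12 + 2 = 38
Difference = 38 - 20 = 18
= 18 semitones


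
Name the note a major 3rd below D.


A 3rd spans 3 letter names, so from D we land on B
A major 3rd = 4 semitones below D
Spell B at that pitch: Bb
= Bb


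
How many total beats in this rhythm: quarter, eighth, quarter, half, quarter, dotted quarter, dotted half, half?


Beat values:
  quarter = 1 beat
  eighth = 0.5 beats
  quarter = 1 beat
  half = 2 beats
  quarter = 1 beat
  dotted quarter = 1.5 beats
  dotted half = 3 beats
  half = 2 beats
Sum = 1 + 0.5 + 1 + 2 + 1 + 1.5 + 3 + 2
= 12 beats


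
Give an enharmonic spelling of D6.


Let's work it out.
Enharmonic notes sound the same pitch but are spelled with different letter names
D and C## name the same pitch class
= C##6


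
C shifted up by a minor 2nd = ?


Let's work it out.
minor 2nd: 2 letter names, 1 semitones
Letter: C + 1 → D
Pitch: C + 1 semitones, spelled as a D → Db
= Db


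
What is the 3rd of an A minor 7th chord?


Solution.
Minor 7th chord = root + minor 3rd + perfect 5th + minor 7th
Seventh chords stack in thirds, so the letter names are A-C-E-G
Root: A
Minor 3rd above A: C
Perfect 5th above A: E
Minor 7th above A: G
The 3rd = C


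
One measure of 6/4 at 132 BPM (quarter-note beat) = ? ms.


Step by step:
Quarter-note beat duration = 60000 / 132 ms
Beats per measure (6/4) = 6
One measure = 6 × 60000 / 132 = 360000 / 132 ms
= 2727.3 ms


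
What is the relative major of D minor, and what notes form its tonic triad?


Step by step:
The relative major shares the key signature and is a minor 3rd above the minor tonic
A minor 3rd above D is F
→ relative major of D minor is F major
Tonic triad of F major = root + major 3rd + perfect 5th = F A C
= F major; triad = F A C


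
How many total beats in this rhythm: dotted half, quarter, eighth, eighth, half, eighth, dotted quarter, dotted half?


Working:
Beat values:
  dotted half = 3 beats
  quarter = 1 beat
  eighth = 0.5 beats
  eighth = 0.5 beats
  half = 2 beats
  eighth = 0.5 beats
  dotted quarter = 1.5 beats
  dotted half = 3 beats
Sum = 3 + 1 + 0.5 + 0.5 + 2 + 0.5 + 1.5 + 3
= 12 beats


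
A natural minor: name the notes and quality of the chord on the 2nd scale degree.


Let's work it out.
A natural minor scale: A B C D E F G
Diatonic triad on degree 2 stacks scale notes 2, 4, 6: B D F
B→D = 3 semitones; B→F = 6 semitones → diminished triad
= B D F (diminished)


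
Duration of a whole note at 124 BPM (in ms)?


Working:
One quarter-note beat = 60000 / BPM = 60000 / 124 ms
Whole note = 4 × quarter note
Duration = 4 × 60000 / 124 = 240000 / 124
= 1935.5 ms


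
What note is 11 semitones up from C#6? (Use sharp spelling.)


C#6: chromatic position 1 in octave 6 → absolute = 6×12 + 1 = 73
Transpose up 11: 73 + 11 = 84
84 = 7×12 + 0 → C in octave 7
Result = C7


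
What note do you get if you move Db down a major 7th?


Reasoning:
major 7th: 7 letter names, 11 semitones
Letter: D - 6 → E
Pitch: Db - 11 semitones, spelled as an E → Ebb
= Ebb


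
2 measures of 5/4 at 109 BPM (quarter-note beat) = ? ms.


Step by step:
Quarter-note beat duration = 60000 / 109 ms
Beats per measure (5/4) = 5
One measure = 5 × 60000 / 109 = 300000 / 109 ms
2 measures = 2 × 300000 / 109 = 600000 / 109
= 5504.6 ms


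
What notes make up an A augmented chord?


Let's work it out.
Augmented triad = root + major 3rd (4 semitones) + augmented 5th (8 semitones)
A triad on A stacks thirds, so the chord tones use letter names A-C-E
Root: A
Major 3rd above A: C#
Augmented 5th above A: E#
Chord = A C# E#


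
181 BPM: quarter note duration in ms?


Step by step:
One quarter-note beat = 60000 / BPM = 60000 / 181 ms
Duration = 60000 / 181
= 331.5 ms


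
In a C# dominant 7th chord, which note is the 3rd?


Let's work it out.
Dominant 7th chord = root + major 3rd + perfect 5th + minor 7th
Seventh chords stack in thirds, so the letter names are C-E-G-B
Root: C#
Major 3rd above C#: E#
Perfect 5th above C#: G#
Minor 7th above C#: B
The 3rd = E#


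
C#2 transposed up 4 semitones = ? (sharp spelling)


Reasoning:
C#2: chromatic position 1 in octave 2 → absolute = 2×12 + 1 = 25
Transpose up 4: 25 + 4 = 29
29 = 2×12 + 5 → F in octave 2
Result = F2


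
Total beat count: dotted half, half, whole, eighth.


Beat values:
  dotted half = 3 beats
  half = 2 beats
  whole = 4 beats
  eighth = 0.5 beats
Sum = 3 + 2 + 4 + 0.5
= 9.5 beats


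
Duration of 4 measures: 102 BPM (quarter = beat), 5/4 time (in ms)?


Step by step:
Quarter-note beat duration = 60000 / 102 ms
Beats per measure (5/4) = 5
One measure = 5 × 60000 / 102 = 300000 / 102 ms
4 measures = 4 × 300000 / 102 = 1200000 / 102
= 11764.7 ms


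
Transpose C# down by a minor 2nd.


Let's work it out.
minor 2nd: 2 letter names, 1 semitones
Letter: C - 1 → B
Pitch: C# - 1 semitones, spelled as a B → B#
= B#


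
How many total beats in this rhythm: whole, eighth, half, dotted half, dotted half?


Step by step:
Beat values:
  whole = 4 beats
  eighth = 0.5 beats
  half = 2 beats
  dotted half = 3 beats
  dotted half = 3 beats
Sum = 4 + 0.5 + 2 + 3 + 3
= 12.5 beats


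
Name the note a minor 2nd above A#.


A 2nd spans 2 letter names, so from A we land on B
A minor 2nd = 1 semitone above A#
Spell B at that pitch: B
= B


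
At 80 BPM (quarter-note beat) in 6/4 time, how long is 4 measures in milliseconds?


Quarter-note beat duration = 60000 / 80 ms
Beats per measure (6/4) = 6
One measure = 6 × 60000 / 80 = 360000 / 80 ms
4 measures = 4 × 360000 / 80 = 1440000 / 80
= 18000.0 ms


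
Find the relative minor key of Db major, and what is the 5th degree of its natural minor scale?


Working:
The relative minor shares the major's key signature and starts on its 6th degree
6th degree = a major 6th above the tonic; a major 6th above Db is Bb
→ relative minor of Db major is Bb minor
Bb natural minor scale: Bb C Db Eb F Gb Ab
= Bb minor; 5th degree = F


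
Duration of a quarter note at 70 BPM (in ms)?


Working:
One quarter-note beat = 60000 / BPM = 60000 / 70 ms
Duration = 60000 / 70
= 857.1 ms


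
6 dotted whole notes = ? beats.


Base whole note = 4 beats
Dot 1 adds half the previous value: +2
One dotted whole = 4 + 2 = 6
6 of them = 6 × 6 = 36
= 36 beats


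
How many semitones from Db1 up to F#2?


Working:
Absolute semitone position = octave×12 + chromatic position
Db1: 1×12 + 1 = 13
F#2: 2×12 + 6 = 30
Difference = 30 - 13 = 17
= 17 semitones


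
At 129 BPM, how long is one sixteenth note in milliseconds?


One quarter-note beat = 60000 / BPM = 60000 / 129 ms
Sixteenth note = 1/4 × quarter note
Duration = 1/4 × 60000 / 129 = 15000 / 129
= 116.3 ms


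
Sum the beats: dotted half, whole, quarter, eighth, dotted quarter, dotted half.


Let's work it out.
Beat values:
  dotted half = 3 beats
  whole = 4 beats
  quarter = 1 beat
  eighth = 0.5 beats
  dotted quarter = 1.5 beats
  dotted half = 3 beats
Sum = 3 + 4 + 1 + 0.5 + 1.5 + 3
= 13 beats


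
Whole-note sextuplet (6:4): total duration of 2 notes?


Working:
Sextuplet: 6 notes occupy the space of 4 whole notes
Space = 4 × 4 = 16 beats
Each sextuplet note = 16 / 6 = 8/3 beats
2 notes = 2 × 8/3 = 16/3
= 16/3 beats


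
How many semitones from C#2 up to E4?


Step by step:
Absolute semitone position = octave×12 + chromatic position
C#2: 2×12 + 1 = 25
E4: 4×12 + 4 = 52
Difference = 52 - 25 = 27
= 27 semitones


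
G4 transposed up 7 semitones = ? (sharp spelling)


Let's work it out.
G4: chromatic position 7 in octave 4 → absolute = 4×12 + 7 = 55
Transpose up 7: 55 + 7 = 62
62 = 5×12 + 2 → D in octave 5
Result = D5


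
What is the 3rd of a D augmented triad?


Let's work it out.
Augmented triad = root + major 3rd (4 semitones) + augmented 5th (8 semitones)
A triad on D stacks thirds, so the chord tones use letter names D-F-A
Root: D
Major 3rd above D: F#
Augmented 5th above D: A#
The 3rd = F#


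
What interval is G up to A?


Reasoning:
Letter names: G → A spans 2 letter names → a 2nd
Semitones: G → A = 2 half-steps
A 2nd of 2 semitones is a major 2nd
= major 2nd


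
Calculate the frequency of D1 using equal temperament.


f = 440 × 2^(n/12) where n = semitones from A4
D1: -43 semitones from A4
f = 440 × 2^(-43/12)
f = 36.71 Hz


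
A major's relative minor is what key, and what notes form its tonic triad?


The relative minor shares the major's key signature and starts on its 6th degree
6th degree = a major 6th above the tonic; a major 6th above A is F#
→ relative minor of A major is F# minor
Tonic triad of F# minor = root + minor 3rd + perfect 5th = F# A C#
= F# minor; triad = F# A C#
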